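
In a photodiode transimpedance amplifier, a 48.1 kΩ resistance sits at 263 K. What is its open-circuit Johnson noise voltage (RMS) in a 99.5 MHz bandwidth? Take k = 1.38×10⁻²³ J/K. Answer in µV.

264 µV

V_n = √(4kTRB)
4kTRB = 4 × 1.38×10⁻²³ × 263 × 4.81×10⁴ × 9.95×10⁷ = 6.95×10⁻⁸ V²
V_n = √(6.95×10⁻⁸) = 2.64×10⁻⁴ V = 264 µV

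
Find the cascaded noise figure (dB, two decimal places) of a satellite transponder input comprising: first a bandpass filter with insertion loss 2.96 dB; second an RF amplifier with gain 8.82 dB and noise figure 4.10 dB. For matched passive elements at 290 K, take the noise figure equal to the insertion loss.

Convert to linear (a loss of L dB is a gain of −L dB): F_i = 10^(NF_i/10), G_i = 10^(G_i,dB/10)
  Stage 1: F_1 = 10^(2.96/10) = 1.977, G_1 = 10^(−2.96/10) = 0.5058
  Stage 2: F_2 = 10^(4.10/10) = 2.570, G_2 = 10^(8.82/10) = 7.621
Friis cascade:
  F = 1.977 + (2.570 − 1)/0.5058 = 5.082
NF = 10 log₁₀(5.082) = 7.06 dB

7.06 dB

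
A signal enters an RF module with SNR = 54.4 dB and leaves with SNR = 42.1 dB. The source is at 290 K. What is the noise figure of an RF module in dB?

NF (dB) = SNR_in(dB) − SNR_out(dB) when the source is at T₀
NF = 54.4 − 42.1 = 12.3 dB

12.3 dB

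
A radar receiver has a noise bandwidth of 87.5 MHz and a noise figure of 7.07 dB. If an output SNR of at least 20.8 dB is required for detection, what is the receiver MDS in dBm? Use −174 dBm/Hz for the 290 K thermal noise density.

Sensitivity = −174 + 10 log₁₀(B) + NF + SNR_min
= −174 + 79.42 + 7.07 + 20.8
= −66.71 dBm → −66.7 dBm

−66.7 dBm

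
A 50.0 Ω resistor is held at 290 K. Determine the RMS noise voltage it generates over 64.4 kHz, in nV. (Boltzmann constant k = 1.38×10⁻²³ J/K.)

227 nV

V_n = √(4kTRB)
4kTRB = 4 × 1.38×10⁻²³ × 290 × 5.00×10¹ × 6.44×10⁴ = 5.15×10⁻¹⁴ V²
V_n = √(5.15×10⁻¹⁴) = 2.27×10⁻⁷ V = 227 nV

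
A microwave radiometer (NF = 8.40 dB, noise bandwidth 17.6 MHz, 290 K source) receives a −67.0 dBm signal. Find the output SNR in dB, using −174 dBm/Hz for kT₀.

Noise floor: N = −174 + 10 log₁₀(B) + NF
10 log₁₀(1.76×10⁷) = 72.46 dB
N = −174 + 72.46 + 8.40 = −93.14 dBm
SNR = P_sig − N = −67.0 − (−93.14) = 26.14 dB → 26.1 dB

26.1 dB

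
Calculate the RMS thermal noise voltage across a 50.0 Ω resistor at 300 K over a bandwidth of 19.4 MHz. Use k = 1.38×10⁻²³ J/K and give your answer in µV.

V_n = √(4kTRB)
4kTRB = 4 × 1.38×10⁻²³ × 300 × 5.00×10¹ × 1.94×10⁷ = 1.61×10⁻¹¹ V²
V_n = √(1.61×10⁻¹¹) = 4.01×10⁻⁶ V = 4.01 µV

4.01 µV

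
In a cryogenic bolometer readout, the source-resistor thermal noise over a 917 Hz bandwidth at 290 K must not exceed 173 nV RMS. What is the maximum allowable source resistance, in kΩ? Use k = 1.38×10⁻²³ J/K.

Johnson–Nyquist: V_n = √(4kTRB) ⇒ R = V_n² / (4kTB)
4kTB = 4 × 1.38×10⁻²³ × 290 × 9.17×10² = 1.47×10⁻¹⁷
R = (1.73×10⁻⁷)² / 1.47×10⁻¹⁷ = 2.04×10³ Ω = 2.04 kΩ

2.04 kΩ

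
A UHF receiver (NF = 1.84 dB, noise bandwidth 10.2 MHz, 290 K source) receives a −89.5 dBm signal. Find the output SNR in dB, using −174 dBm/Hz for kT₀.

Noise floor: N = −174 + 10 log₁₀(B) + NF
10 log₁₀(1.02×10⁷) = 70.09 dB
N = −174 + 70.09 + 1.84 = −102.07 dBm
SNR = P_sig − N = −89.5 − (−102.07) = 12.57 dB → 12.6 dB

12.6 dB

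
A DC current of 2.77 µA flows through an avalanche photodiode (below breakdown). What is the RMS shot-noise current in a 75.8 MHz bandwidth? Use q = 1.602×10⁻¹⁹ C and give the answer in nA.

8.20 nA

I_n = √(2qI·B)
2qI·B = 2 × 1.602×10⁻¹⁹ × 2.77×10⁻⁶ × 7.58×10⁷ = 6.73×10⁻¹⁷ A²
I_n = √(6.73×10⁻¹⁷) = 8.20×10⁻⁹ A = 8.20 nA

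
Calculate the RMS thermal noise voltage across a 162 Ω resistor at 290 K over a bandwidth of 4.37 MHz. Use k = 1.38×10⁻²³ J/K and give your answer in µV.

V_n = √(4kTRB)
4kTRB = 4 × 1.38×10⁻²³ × 290 × 1.62×10² × 4.37×10⁶ = 1.13×10⁻¹¹ V²
V_n = √(1.13×10⁻¹¹) = 3.37×10⁻⁶ V = 3.37 µV

3.37 µV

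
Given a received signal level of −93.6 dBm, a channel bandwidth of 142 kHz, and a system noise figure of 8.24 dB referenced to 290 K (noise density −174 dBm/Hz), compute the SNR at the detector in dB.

20.6 dB

Noise floor: N = −174 + 10 log₁₀(B) + NF
10 log₁₀(1.42×10⁵) = 51.52 dB
N = −174 + 51.52 + 8.24 = −114.24 dBm
SNR = P_sig − N = −93.6 − (−114.24) = 20.64 dB → 20.6 dB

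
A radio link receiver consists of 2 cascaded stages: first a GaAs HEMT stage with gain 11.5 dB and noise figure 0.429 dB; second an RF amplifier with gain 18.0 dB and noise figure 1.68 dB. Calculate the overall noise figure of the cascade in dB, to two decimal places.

0.56 dB

Convert to linear (a loss of L dB is a gain of −L dB): F_i = 10^(NF_i/10), G_i = 10^(G_i,dB/10)
  Stage 1: F_1 = 10^(0.429/10) = 1.104, G_1 = 10^(11.5/10) = 14.13
  Stage 2: F_2 = 10^(1.68/10) = 1.472, G_2 = 10^(18.0/10) = 63.10
Friis cascade:
  F = 1.104 + (1.472 − 1)/14.13 = 1.137
NF = 10 log₁₀(1.137) = 0.56 dB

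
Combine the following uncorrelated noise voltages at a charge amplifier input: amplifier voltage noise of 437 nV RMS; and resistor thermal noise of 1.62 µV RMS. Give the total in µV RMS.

Uncorrelated sources add in power (mean-square): V_tot = √(ΣV_i²)
V_tot = √[(4.37×10⁻⁷)² + (1.62×10⁻⁶)²] = 1.68×10⁻⁶ V = 1.68 µV

1.68 µV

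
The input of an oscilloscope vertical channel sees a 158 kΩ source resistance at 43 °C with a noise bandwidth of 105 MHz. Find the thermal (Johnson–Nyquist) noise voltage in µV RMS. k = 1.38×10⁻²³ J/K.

538 µV

T = 43 °C + 273.15 = 316.15 K
V_n = √(4kTRB)
4kTRB = 4 × 1.38×10⁻²³ × 316.15 × 1.58×10⁵ × 1.05×10⁸ = 2.90×10⁻⁷ V²
V_n = √(2.90×10⁻⁷) = 5.38×10⁻⁴ V = 538 µV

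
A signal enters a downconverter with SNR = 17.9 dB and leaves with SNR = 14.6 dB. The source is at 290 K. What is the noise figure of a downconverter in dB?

NF (dB) = SNR_in(dB) − SNR_out(dB) when the source is at T₀
NF = 17.9 − 14.6 = 3.3 dB

3.3 dB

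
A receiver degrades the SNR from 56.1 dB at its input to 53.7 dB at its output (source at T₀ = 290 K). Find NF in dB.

NF (dB) = SNR_in(dB) − SNR_out(dB) when the source is at T₀
NF = 56.1 − 53.7 = 2.4 dB

2.4 dB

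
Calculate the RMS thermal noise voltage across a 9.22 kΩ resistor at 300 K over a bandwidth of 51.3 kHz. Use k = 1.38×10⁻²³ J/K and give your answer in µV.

V_n = √(4kTRB)
4kTRB = 4 × 1.38×10⁻²³ × 300 × 9.22×10³ × 5.13×10⁴ = 7.83×10⁻¹² V²
V_n = √(7.83×10⁻¹²) = 2.80×10⁻⁶ V = 2.80 µV

2.80 µV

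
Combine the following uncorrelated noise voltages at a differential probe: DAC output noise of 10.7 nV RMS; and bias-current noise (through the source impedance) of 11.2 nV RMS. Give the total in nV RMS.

Uncorrelated sources add in power (mean-square): V_tot = √(ΣV_i²)
V_tot = √[(1.07×10⁻⁸)² + (1.12×10⁻⁸)²] = 1.55×10⁻⁸ V = 15.5 nV

15.5 nV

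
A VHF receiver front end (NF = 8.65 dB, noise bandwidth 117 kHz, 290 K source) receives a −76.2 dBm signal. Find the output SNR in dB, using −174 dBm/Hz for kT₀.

Noise floor: N = −174 + 10 log₁₀(B) + NF
10 log₁₀(1.17×10⁵) = 50.68 dB
N = −174 + 50.68 + 8.65 = −114.67 dBm
SNR = P_sig − N = −76.2 − (−114.67) = 38.47 dB → 38.5 dB

38.5 dB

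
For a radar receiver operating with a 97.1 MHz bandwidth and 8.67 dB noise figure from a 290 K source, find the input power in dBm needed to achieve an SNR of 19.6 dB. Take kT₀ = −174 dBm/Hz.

Sensitivity = −174 + 10 log₁₀(B) + NF + SNR_min
= −174 + 79.87 + 8.67 + 19.6
= −65.86 dBm → −65.9 dBm

−65.9 dBm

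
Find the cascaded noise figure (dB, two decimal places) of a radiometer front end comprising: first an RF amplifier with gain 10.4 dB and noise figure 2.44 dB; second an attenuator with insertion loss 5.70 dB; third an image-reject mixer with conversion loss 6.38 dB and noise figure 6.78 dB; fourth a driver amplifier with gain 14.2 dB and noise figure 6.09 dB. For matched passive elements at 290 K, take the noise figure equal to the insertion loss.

Convert to linear (a loss of L dB is a gain of −L dB): F_i = 10^(NF_i/10), G_i = 10^(G_i,dB/10)
  Stage 1: F_1 = 10^(2.44/10) = 1.754, G_1 = 10^(10.4/10) = 10.96
  Stage 2: F_2 = 10^(5.70/10) = 3.715, G_2 = 10^(−5.70/10) = 0.2692
  Stage 3: F_3 = 10^(6.78/10) = 4.764, G_3 = 10^(−6.38/10) = 0.2301
  Stage 4: F_4 = 10^(6.09/10) = 4.064, G_4 = 10^(14.2/10) = 26.30
Friis cascade:
  F = 1.754 + (3.715 − 1)/10.96 + (4.764 − 1)/2.951 + (4.064 − 1)/0.6792 = 7.789
NF = 10 log₁₀(7.789) = 8.91 dB

8.91 dB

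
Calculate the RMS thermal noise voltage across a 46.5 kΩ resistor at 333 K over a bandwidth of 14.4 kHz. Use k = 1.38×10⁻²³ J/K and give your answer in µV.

3.51 µV

V_n = √(4kTRB)
4kTRB = 4 × 1.38×10⁻²³ × 333 × 4.65×10⁴ × 1.44×10⁴ = 1.23×10⁻¹¹ V²
V_n = √(1.23×10⁻¹¹) = 3.51×10⁻⁶ V = 3.51 µV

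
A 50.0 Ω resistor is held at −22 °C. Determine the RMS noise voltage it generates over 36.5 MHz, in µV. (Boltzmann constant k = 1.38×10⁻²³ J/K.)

T = −22 °C + 273.15 = 251.15 K
V_n = √(4kTRB)
4kTRB = 4 × 1.38×10⁻²³ × 251.15 × 5.00×10¹ × 3.65×10⁷ = 2.53×10⁻¹¹ V²
V_n = √(2.53×10⁻¹¹) = 5.03×10⁻⁶ V = 5.03 µV

5.03 µV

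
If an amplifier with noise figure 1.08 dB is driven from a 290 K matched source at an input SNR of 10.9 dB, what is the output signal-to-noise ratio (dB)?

9.82 dB

By definition F = SNR_in/SNR_out, so in dB: SNR_out = SNR_in − NF
SNR_out = 10.9 − 1.08 = 9.82 dB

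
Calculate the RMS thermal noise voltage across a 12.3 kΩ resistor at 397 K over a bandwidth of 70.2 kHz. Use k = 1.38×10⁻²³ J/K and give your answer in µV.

V_n = √(4kTRB)
4kTRB = 4 × 1.38×10⁻²³ × 397 × 1.23×10⁴ × 7.02×10⁴ = 1.89×10⁻¹¹ V²
V_n = √(1.89×10⁻¹¹) = 4.35×10⁻⁶ V = 4.35 µV

4.35 µV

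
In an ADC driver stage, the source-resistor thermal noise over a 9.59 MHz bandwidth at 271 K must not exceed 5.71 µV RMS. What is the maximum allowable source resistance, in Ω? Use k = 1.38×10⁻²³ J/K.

Johnson–Nyquist: V_n = √(4kTRB) ⇒ R = V_n² / (4kTB)
4kTB = 4 × 1.38×10⁻²³ × 271 × 9.59×10⁶ = 1.43×10⁻¹³
R = (5.71×10⁻⁶)² / 1.43×10⁻¹³ = 2.27×10² Ω = 227 Ω

227 Ω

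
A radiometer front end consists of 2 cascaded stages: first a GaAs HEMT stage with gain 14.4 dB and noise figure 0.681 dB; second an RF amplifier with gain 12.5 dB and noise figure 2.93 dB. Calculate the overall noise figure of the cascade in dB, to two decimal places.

0.81 dB

Convert to linear (a loss of L dB is a gain of −L dB): F_i = 10^(NF_i/10), G_i = 10^(G_i,dB/10)
  Stage 1: F_1 = 10^(0.681/10) = 1.170, G_1 = 10^(14.4/10) = 27.54
  Stage 2: F_2 = 10^(2.93/10) = 1.963, G_2 = 10^(12.5/10) = 17.78
Friis cascade:
  F = 1.170 + (1.963 − 1)/27.54 = 1.205
NF = 10 log₁₀(1.205) = 0.81 dB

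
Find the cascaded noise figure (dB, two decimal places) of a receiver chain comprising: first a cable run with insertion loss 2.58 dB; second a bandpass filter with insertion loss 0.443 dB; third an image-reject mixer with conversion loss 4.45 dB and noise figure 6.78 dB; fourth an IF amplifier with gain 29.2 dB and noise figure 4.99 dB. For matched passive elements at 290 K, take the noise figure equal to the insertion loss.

Convert to linear (a loss of L dB is a gain of −L dB): F_i = 10^(NF_i/10), G_i = 10^(G_i,dB/10)
  Stage 1: F_1 = 10^(2.58/10) = 1.811, G_1 = 10^(−2.58/10) = 0.5521
  Stage 2: F_2 = 10^(0.443/10) = 1.107, G_2 = 10^(−0.443/10) = 0.9030
  Stage 3: F_3 = 10^(6.78/10) = 4.764, G_3 = 10^(−4.45/10) = 0.3589
  Stage 4: F_4 = 10^(4.99/10) = 3.155, G_4 = 10^(29.2/10) = 831.8
Friis cascade:
  F = 1.811 + (1.107 − 1)/0.5521 + (4.764 − 1)/0.4985 + (3.155 − 1)/0.1789 = 21.60
NF = 10 log₁₀(21.60) = 13.34 dB

13.34 dB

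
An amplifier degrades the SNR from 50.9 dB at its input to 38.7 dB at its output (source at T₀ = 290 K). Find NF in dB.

NF (dB) = SNR_in(dB) − SNR_out(dB) when the source is at T₀
NF = 50.9 − 38.7 = 12.2 dB

12.2 dB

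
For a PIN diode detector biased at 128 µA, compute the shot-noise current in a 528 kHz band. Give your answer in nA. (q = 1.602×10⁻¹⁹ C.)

I_n = √(2qI·B)
2qI·B = 2 × 1.602×10⁻¹⁹ × 1.28×10⁻⁴ × 5.28×10⁵ = 2.17×10⁻¹⁷ A²
I_n = √(2.17×10⁻¹⁷) = 4.65×10⁻⁹ A = 4.65 nA

4.65 nA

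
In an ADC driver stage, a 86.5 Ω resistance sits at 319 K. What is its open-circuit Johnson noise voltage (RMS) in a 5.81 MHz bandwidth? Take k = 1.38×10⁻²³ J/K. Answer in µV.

V_n = √(4kTRB)
4kTRB = 4 × 1.38×10⁻²³ × 319 × 8.65×10¹ × 5.81×10⁶ = 8.85×10⁻¹² V²
V_n = √(8.85×10⁻¹²) = 2.97×10⁻⁶ V = 2.97 µV

2.97 µV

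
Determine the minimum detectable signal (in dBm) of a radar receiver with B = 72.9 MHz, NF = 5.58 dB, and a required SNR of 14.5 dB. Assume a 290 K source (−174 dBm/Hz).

−75.3 dBm

Sensitivity = −174 + 10 log₁₀(B) + NF + SNR_min
= −174 + 78.63 + 5.58 + 14.5
= −75.29 dBm → −75.3 dBm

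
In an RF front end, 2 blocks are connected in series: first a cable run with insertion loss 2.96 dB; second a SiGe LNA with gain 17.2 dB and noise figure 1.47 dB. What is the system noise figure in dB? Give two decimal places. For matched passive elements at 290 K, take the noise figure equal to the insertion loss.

Convert to linear (a loss of L dB is a gain of −L dB): F_i = 10^(NF_i/10), G_i = 10^(G_i,dB/10)
  Stage 1: F_1 = 10^(2.96/10) = 1.977, G_1 = 10^(−2.96/10) = 0.5058
  Stage 2: F_2 = 10^(1.47/10) = 1.403, G_2 = 10^(17.2/10) = 52.48
Friis cascade:
  F = 1.977 + (1.403 − 1)/0.5058 = 2.773
NF = 10 log₁₀(2.773) = 4.43 dB

4.43 dB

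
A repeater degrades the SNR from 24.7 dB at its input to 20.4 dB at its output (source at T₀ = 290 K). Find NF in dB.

NF (dB) = SNR_in(dB) − SNR_out(dB) when the source is at T₀
NF = 24.7 − 20.4 = 4.3 dB

4.3 dB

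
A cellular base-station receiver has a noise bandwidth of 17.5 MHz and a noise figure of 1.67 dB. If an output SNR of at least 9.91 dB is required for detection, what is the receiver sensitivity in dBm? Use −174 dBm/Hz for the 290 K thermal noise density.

Sensitivity = −174 + 10 log₁₀(B) + NF + SNR_min
= −174 + 72.43 + 1.67 + 9.91
= −89.99 dBm → −90.0 dBm

−90.0 dBm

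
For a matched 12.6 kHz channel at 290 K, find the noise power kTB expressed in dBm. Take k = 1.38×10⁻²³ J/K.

P_n = kTB = 1.38×10⁻²³ × 290 × 1.26×10⁴ = 5.04×10⁻¹⁷ W
In dBm: 10 log₁₀(5.04×10⁻¹⁷ / 10⁻³) = −133.0 dBm

−133.0 dBm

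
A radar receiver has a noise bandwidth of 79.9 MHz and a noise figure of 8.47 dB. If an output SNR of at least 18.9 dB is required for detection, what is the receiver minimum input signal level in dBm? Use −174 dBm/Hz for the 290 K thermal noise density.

Sensitivity = −174 + 10 log₁₀(B) + NF + SNR_min
= −174 + 79.03 + 8.47 + 18.9
= −67.60 dBm → −67.6 dBm

−67.6 dBm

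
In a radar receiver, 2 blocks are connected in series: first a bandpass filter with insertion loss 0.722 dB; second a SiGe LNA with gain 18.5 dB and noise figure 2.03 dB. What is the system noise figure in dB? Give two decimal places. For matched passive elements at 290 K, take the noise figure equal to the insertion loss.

2.75 dB

Convert to linear (a loss of L dB is a gain of −L dB): F_i = 10^(NF_i/10), G_i = 10^(G_i,dB/10)
  Stage 1: F_1 = 10^(0.722/10) = 1.181, G_1 = 10^(−0.722/10) = 0.8468
  Stage 2: F_2 = 10^(2.03/10) = 1.596, G_2 = 10^(18.5/10) = 70.79
Friis cascade:
  F = 1.181 + (1.596 − 1)/0.8468 = 1.885
NF = 10 log₁₀(1.885) = 2.75 dB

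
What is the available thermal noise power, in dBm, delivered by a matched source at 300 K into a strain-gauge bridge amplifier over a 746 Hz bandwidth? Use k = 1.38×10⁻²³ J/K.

−145.1 dBm

P_n = kTB = 1.38×10⁻²³ × 300 × 7.46×10² = 3.09×10⁻¹⁸ W
In dBm: 10 log₁₀(3.09×10⁻¹⁸ / 10⁻³) = −145.1 dBm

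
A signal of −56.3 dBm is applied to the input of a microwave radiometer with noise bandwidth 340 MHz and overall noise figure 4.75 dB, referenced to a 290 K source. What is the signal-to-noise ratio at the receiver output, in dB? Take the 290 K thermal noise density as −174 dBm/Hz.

Noise floor: N = −174 + 10 log₁₀(B) + NF
10 log₁₀(3.40×10⁸) = 85.31 dB
N = −174 + 85.31 + 4.75 = −83.94 dBm
SNR = P_sig − N = −56.3 − (−83.94) = 27.64 dB → 27.6 dB

27.6 dB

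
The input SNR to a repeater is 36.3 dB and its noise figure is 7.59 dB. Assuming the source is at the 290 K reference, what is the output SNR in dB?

By definition F = SNR_in/SNR_out, so in dB: SNR_out = SNR_in − NF
SNR_out = 36.3 − 7.59 = 28.71 dB

28.71 dB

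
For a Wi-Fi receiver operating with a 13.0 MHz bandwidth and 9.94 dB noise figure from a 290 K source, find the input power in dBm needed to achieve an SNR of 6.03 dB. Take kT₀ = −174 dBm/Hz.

−86.9 dBm

Sensitivity = −174 + 10 log₁₀(B) + NF + SNR_min
= −174 + 71.14 + 9.94 + 6.03
= −86.89 dBm → −86.9 dBm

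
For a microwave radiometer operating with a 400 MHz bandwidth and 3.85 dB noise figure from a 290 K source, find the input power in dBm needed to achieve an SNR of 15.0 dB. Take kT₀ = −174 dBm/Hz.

Sensitivity = −174 + 10 log₁₀(B) + NF + SNR_min
= −174 + 86.02 + 3.85 + 15.0
= −69.13 dBm → −69.1 dBm

−69.1 dBm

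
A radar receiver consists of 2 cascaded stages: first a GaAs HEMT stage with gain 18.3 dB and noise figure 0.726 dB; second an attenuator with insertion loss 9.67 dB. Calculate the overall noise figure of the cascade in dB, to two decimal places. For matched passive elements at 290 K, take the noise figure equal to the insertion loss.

Convert to linear (a loss of L dB is a gain of −L dB): F_i = 10^(NF_i/10), G_i = 10^(G_i,dB/10)
  Stage 1: F_1 = 10^(0.726/10) = 1.182, G_1 = 10^(18.3/10) = 67.61
  Stage 2: F_2 = 10^(9.67/10) = 9.268, G_2 = 10^(−9.67/10) = 0.1079
Friis cascade:
  F = 1.182 + (9.268 − 1)/67.61 = 1.304
NF = 10 log₁₀(1.304) = 1.15 dB

1.15 dB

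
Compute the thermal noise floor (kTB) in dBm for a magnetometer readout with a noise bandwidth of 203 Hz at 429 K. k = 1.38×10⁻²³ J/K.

−149.2 dBm

P_n = kTB = 1.38×10⁻²³ × 429 × 2.03×10² = 1.20×10⁻¹⁸ W
In dBm: 10 log₁₀(1.20×10⁻¹⁸ / 10⁻³) = −149.2 dBm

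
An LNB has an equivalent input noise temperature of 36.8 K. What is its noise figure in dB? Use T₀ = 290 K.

0.519 dB

F = 1 + T_e/T₀ = 1 + 36.8/290 = 1.1269
NF = 10 log₁₀(1.1269) = 0.519 dB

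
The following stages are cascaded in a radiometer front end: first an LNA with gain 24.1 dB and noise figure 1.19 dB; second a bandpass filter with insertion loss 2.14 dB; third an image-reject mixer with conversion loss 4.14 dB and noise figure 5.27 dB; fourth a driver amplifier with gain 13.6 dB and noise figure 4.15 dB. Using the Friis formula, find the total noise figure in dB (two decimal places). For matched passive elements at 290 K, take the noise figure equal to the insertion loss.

1.33 dB

Convert to linear (a loss of L dB is a gain of −L dB): F_i = 10^(NF_i/10), G_i = 10^(G_i,dB/10)
  Stage 1: F_1 = 10^(1.19/10) = 1.315, G_1 = 10^(24.1/10) = 257.0
  Stage 2: F_2 = 10^(2.14/10) = 1.637, G_2 = 10^(−2.14/10) = 0.6109
  Stage 3: F_3 = 10^(5.27/10) = 3.365, G_3 = 10^(−4.14/10) = 0.3855
  Stage 4: F_4 = 10^(4.15/10) = 2.600, G_4 = 10^(13.6/10) = 22.91
Friis cascade:
  F = 1.315 + (1.637 − 1)/257.0 + (3.365 − 1)/157.0 + (2.600 − 1)/60.53 = 1.359
NF = 10 log₁₀(1.359) = 1.33 dB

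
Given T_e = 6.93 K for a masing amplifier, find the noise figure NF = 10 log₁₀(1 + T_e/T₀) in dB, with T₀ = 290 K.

F = 1 + T_e/T₀ = 1 + 6.93/290 = 1.0239
NF = 10 log₁₀(1.0239) = 0.103 dB

0.103 dB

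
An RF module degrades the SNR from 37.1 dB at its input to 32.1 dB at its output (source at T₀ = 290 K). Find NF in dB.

5.0 dB

NF (dB) = SNR_in(dB) − SNR_out(dB) when the source is at T₀
NF = 37.1 − 32.1 = 5.0 dB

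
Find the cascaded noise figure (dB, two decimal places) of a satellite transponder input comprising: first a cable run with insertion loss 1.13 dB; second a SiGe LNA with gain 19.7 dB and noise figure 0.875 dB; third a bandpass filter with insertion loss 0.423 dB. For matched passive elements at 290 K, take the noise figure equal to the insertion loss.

2.01 dB

Convert to linear (a loss of L dB is a gain of −L dB): F_i = 10^(NF_i/10), G_i = 10^(G_i,dB/10)
  Stage 1: F_1 = 10^(1.13/10) = 1.297, G_1 = 10^(−1.13/10) = 0.7709
  Stage 2: F_2 = 10^(0.875/10) = 1.223, G_2 = 10^(19.7/10) = 93.33
  Stage 3: F_3 = 10^(0.423/10) = 1.102, G_3 = 10^(−0.423/10) = 0.9072
Friis cascade:
  F = 1.297 + (1.223 − 1)/0.7709 + (1.102 − 1)/71.94 = 1.588
NF = 10 log₁₀(1.588) = 2.01 dB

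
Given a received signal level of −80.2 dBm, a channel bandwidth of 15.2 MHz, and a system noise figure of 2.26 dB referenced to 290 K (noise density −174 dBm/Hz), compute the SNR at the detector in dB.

19.7 dB

Noise floor: N = −174 + 10 log₁₀(B) + NF
10 log₁₀(1.52×10⁷) = 71.82 dB
N = −174 + 71.82 + 2.26 = −99.92 dBm
SNR = P_sig − N = −80.2 − (−99.92) = 19.72 dB → 19.7 dB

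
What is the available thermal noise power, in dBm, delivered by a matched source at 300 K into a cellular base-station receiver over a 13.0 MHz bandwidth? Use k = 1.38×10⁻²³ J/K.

−102.7 dBm

P_n = kTB = 1.38×10⁻²³ × 300 × 1.30×10⁷ = 5.38×10⁻¹⁴ W
In dBm: 10 log₁₀(5.38×10⁻¹⁴ / 10⁻³) = −102.7 dBm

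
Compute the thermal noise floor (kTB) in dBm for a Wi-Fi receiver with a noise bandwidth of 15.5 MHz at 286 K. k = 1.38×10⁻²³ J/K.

−102.1 dBm

P_n = kTB = 1.38×10⁻²³ × 286 × 1.55×10⁷ = 6.12×10⁻¹⁴ W
In dBm: 10 log₁₀(6.12×10⁻¹⁴ / 10⁻³) = −102.1 dBm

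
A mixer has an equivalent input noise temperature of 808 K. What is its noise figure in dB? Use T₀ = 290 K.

5.78 dB

F = 1 + T_e/T₀ = 1 + 808/290 = 3.78621
NF = 10 log₁₀(3.78621) = 5.78 dB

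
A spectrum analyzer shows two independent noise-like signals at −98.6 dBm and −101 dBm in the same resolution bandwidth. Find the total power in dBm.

−96.6 dBm

Convert to linear, add, convert back:
P₁ = 1.38×10⁻¹³ W, P₂ = 7.94×10⁻¹⁴ W
P_tot = 2.17×10⁻¹³ W → 10 log₁₀(P_tot / 10⁻³) = −96.6 dBm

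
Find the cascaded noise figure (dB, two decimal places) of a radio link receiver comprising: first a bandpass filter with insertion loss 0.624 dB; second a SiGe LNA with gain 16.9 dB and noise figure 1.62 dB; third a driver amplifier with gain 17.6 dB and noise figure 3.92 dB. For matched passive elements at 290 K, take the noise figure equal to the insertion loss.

2.33 dB

Convert to linear (a loss of L dB is a gain of −L dB): F_i = 10^(NF_i/10), G_i = 10^(G_i,dB/10)
  Stage 1: F_1 = 10^(0.624/10) = 1.155, G_1 = 10^(−0.624/10) = 0.8662
  Stage 2: F_2 = 10^(1.62/10) = 1.452, G_2 = 10^(16.9/10) = 48.98
  Stage 3: F_3 = 10^(3.92/10) = 2.466, G_3 = 10^(17.6/10) = 57.54
Friis cascade:
  F = 1.155 + (1.452 − 1)/0.8662 + (2.466 − 1)/42.42 = 1.711
NF = 10 log₁₀(1.711) = 2.33 dB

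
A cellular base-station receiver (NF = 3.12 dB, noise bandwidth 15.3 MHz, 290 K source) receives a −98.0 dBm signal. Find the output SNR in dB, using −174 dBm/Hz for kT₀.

Noise floor: N = −174 + 10 log₁₀(B) + NF
10 log₁₀(1.53×10⁷) = 71.85 dB
N = −174 + 71.85 + 3.12 = −99.03 dBm
SNR = P_sig − N = −98.0 − (−99.03) = 1.03 dB → 1.0 dB

1.0 dB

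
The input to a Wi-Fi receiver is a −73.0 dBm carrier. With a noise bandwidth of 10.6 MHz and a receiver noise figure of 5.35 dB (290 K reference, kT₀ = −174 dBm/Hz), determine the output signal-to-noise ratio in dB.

Noise floor: N = −174 + 10 log₁₀(B) + NF
10 log₁₀(1.06×10⁷) = 70.25 dB
N = −174 + 70.25 + 5.35 = −98.40 dBm
SNR = P_sig − N = −73.0 − (−98.40) = 25.40 dB → 25.4 dB

25.4 dB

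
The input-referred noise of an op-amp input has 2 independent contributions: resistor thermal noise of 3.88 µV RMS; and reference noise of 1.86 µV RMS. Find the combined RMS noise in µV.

Uncorrelated sources add in power (mean-square): V_tot = √(ΣV_i²)
V_tot = √[(3.88×10⁻⁶)² + (1.86×10⁻⁶)²] = 4.30×10⁻⁶ V = 4.30 µV

4.30 µV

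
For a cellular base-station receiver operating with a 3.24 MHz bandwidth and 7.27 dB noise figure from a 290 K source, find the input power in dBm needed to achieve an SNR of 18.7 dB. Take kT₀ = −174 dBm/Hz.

−82.9 dBm

Sensitivity = −174 + 10 log₁₀(B) + NF + SNR_min
= −174 + 65.11 + 7.27 + 18.7
= −82.92 dBm → −82.9 dBm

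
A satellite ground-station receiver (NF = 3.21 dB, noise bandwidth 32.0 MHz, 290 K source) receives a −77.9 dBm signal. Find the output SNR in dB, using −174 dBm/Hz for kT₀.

17.8 dB

Noise floor: N = −174 + 10 log₁₀(B) + NF
10 log₁₀(3.20×10⁷) = 75.05 dB
N = −174 + 75.05 + 3.21 = −95.74 dBm
SNR = P_sig − N = −77.9 − (−95.74) = 17.84 dB → 17.8 dB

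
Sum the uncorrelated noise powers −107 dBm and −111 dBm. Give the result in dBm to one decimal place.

−105.5 dBm

Convert to linear, add, convert back:
P₁ = 2.00×10⁻¹⁴ W, P₂ = 7.94×10⁻¹⁵ W
P_tot = 2.79×10⁻¹⁴ W → 10 log₁₀(P_tot / 10⁻³) = −105.5 dBm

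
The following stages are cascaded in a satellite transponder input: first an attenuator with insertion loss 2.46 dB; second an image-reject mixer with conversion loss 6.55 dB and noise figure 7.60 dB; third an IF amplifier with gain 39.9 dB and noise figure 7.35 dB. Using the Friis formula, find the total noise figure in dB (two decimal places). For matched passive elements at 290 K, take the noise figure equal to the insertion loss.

16.57 dB

Convert to linear (a loss of L dB is a gain of −L dB): F_i = 10^(NF_i/10), G_i = 10^(G_i,dB/10)
  Stage 1: F_1 = 10^(2.46/10) = 1.762, G_1 = 10^(−2.46/10) = 0.5675
  Stage 2: F_2 = 10^(7.60/10) = 5.754, G_2 = 10^(−6.55/10) = 0.2213
  Stage 3: F_3 = 10^(7.35/10) = 5.433, G_3 = 10^(39.9/10) = 9772
Friis cascade:
  F = 1.762 + (5.754 − 1)/0.5675 + (5.433 − 1)/0.1256 = 45.43
NF = 10 log₁₀(45.43) = 16.57 dB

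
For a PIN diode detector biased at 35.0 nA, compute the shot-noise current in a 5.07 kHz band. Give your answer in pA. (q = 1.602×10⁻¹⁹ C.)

7.54 pA

I_n = √(2qI·B)
2qI·B = 2 × 1.602×10⁻¹⁹ × 3.50×10⁻⁸ × 5.07×10³ = 5.69×10⁻²³ A²
I_n = √(5.69×10⁻²³) = 7.54×10⁻¹² A = 7.54 pA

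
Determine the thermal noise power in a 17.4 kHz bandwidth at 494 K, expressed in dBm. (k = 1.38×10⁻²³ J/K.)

P_n = kTB = 1.38×10⁻²³ × 494 × 1.74×10⁴ = 1.19×10⁻¹⁶ W
In dBm: 10 log₁₀(1.19×10⁻¹⁶ / 10⁻³) = −129.3 dBm

−129.3 dBm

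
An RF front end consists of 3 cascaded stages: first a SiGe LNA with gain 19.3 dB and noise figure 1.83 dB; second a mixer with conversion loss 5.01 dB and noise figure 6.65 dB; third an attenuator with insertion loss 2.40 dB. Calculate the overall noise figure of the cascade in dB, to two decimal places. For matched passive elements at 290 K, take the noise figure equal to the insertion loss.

Convert to linear (a loss of L dB is a gain of −L dB): F_i = 10^(NF_i/10), G_i = 10^(G_i,dB/10)
  Stage 1: F_1 = 10^(1.83/10) = 1.524, G_1 = 10^(19.3/10) = 85.11
  Stage 2: F_2 = 10^(6.65/10) = 4.624, G_2 = 10^(−5.01/10) = 0.3155
  Stage 3: F_3 = 10^(2.40/10) = 1.738, G_3 = 10^(−2.40/10) = 0.5754
Friis cascade:
  F = 1.524 + (4.624 − 1)/85.11 + (1.738 − 1)/26.85 = 1.594
NF = 10 log₁₀(1.594) = 2.03 dB

2.03 dB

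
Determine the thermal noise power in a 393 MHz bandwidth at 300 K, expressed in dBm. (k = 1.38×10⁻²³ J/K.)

−87.9 dBm

P_n = kTB = 1.38×10⁻²³ × 300 × 3.93×10⁸ = 1.63×10⁻¹² W
In dBm: 10 log₁₀(1.63×10⁻¹² / 10⁻³) = −87.9 dBm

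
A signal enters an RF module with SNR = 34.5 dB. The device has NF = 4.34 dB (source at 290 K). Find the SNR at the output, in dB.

By definition F = SNR_in/SNR_out, so in dB: SNR_out = SNR_in − NF
SNR_out = 34.5 − 4.34 = 30.16 dB

30.16 dB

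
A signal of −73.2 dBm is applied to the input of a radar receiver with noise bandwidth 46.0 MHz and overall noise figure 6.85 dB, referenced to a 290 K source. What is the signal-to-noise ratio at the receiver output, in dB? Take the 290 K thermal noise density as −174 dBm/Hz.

Noise floor: N = −174 + 10 log₁₀(B) + NF
10 log₁₀(4.60×10⁷) = 76.63 dB
N = −174 + 76.63 + 6.85 = −90.52 dBm
SNR = P_sig − N = −73.2 − (−90.52) = 17.32 dB → 17.3 dB

17.3 dB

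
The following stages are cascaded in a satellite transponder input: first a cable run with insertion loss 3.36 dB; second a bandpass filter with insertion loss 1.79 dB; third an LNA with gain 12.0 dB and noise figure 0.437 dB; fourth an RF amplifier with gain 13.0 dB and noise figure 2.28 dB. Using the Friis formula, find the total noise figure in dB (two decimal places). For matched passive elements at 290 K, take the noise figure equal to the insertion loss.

Convert to linear (a loss of L dB is a gain of −L dB): F_i = 10^(NF_i/10), G_i = 10^(G_i,dB/10)
  Stage 1: F_1 = 10^(3.36/10) = 2.168, G_1 = 10^(−3.36/10) = 0.4613
  Stage 2: F_2 = 10^(1.79/10) = 1.510, G_2 = 10^(−1.79/10) = 0.6622
  Stage 3: F_3 = 10^(0.437/10) = 1.106, G_3 = 10^(12.0/10) = 15.85
  Stage 4: F_4 = 10^(2.28/10) = 1.690, G_4 = 10^(13.0/10) = 19.95
Friis cascade:
  F = 2.168 + (1.510 − 1)/0.4613 + (1.106 − 1)/0.3055 + (1.690 − 1)/4.842 = 3.763
NF = 10 log₁₀(3.763) = 5.75 dB

5.75 dB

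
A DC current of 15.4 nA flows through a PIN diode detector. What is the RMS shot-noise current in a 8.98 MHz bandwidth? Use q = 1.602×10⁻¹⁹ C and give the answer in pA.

I_n = √(2qI·B)
2qI·B = 2 × 1.602×10⁻¹⁹ × 1.54×10⁻⁸ × 8.98×10⁶ = 4.43×10⁻²⁰ A²
I_n = √(4.43×10⁻²⁰) = 2.10×10⁻¹⁰ A = 210 pA

210 pA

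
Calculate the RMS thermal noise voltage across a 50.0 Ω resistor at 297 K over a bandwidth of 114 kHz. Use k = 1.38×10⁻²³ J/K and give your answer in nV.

306 nV

V_n = √(4kTRB)
4kTRB = 4 × 1.38×10⁻²³ × 297 × 5.00×10¹ × 1.14×10⁵ = 9.34×10⁻¹⁴ V²
V_n = √(9.34×10⁻¹⁴) = 3.06×10⁻⁷ V = 306 nV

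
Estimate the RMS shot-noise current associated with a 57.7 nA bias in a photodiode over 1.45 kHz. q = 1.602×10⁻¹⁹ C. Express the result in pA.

5.18 pA

I_n = √(2qI·B)
2qI·B = 2 × 1.602×10⁻¹⁹ × 5.77×10⁻⁸ × 1.45×10³ = 2.68×10⁻²³ A²
I_n = √(2.68×10⁻²³) = 5.18×10⁻¹² A = 5.18 pA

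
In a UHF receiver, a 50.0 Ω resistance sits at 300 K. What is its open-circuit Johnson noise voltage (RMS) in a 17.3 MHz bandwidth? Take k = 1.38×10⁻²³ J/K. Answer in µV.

V_n = √(4kTRB)
4kTRB = 4 × 1.38×10⁻²³ × 300 × 5.00×10¹ × 1.73×10⁷ = 1.43×10⁻¹¹ V²
V_n = √(1.43×10⁻¹¹) = 3.78×10⁻⁶ V = 3.78 µV

3.78 µV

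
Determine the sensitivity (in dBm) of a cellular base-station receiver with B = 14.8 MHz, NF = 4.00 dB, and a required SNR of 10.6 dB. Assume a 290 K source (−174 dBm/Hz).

Sensitivity = −174 + 10 log₁₀(B) + NF + SNR_min
= −174 + 71.7 + 4.00 + 10.6
= −87.70 dBm → −87.7 dBm

−87.7 dBm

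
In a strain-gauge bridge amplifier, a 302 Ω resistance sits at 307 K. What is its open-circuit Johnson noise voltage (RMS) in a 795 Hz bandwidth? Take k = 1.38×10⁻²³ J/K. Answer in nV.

V_n = √(4kTRB)
4kTRB = 4 × 1.38×10⁻²³ × 307 × 3.02×10² × 7.95×10² = 4.07×10⁻¹⁵ V²
V_n = √(4.07×10⁻¹⁵) = 6.38×10⁻⁸ V = 63.8 nV

63.8 nV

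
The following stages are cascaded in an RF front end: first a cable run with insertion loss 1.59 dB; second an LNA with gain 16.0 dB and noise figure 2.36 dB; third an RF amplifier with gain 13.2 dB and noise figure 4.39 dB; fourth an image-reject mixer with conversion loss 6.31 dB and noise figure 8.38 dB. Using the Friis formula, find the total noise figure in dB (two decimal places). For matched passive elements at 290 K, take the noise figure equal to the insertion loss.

Convert to linear (a loss of L dB is a gain of −L dB): F_i = 10^(NF_i/10), G_i = 10^(G_i,dB/10)
  Stage 1: F_1 = 10^(1.59/10) = 1.442, G_1 = 10^(−1.59/10) = 0.6934
  Stage 2: F_2 = 10^(2.36/10) = 1.722, G_2 = 10^(16.0/10) = 39.81
  Stage 3: F_3 = 10^(4.39/10) = 2.748, G_3 = 10^(13.2/10) = 20.89
  Stage 4: F_4 = 10^(8.38/10) = 6.887, G_4 = 10^(−6.31/10) = 0.2339
Friis cascade:
  F = 1.442 + (1.722 − 1)/0.6934 + (2.748 − 1)/27.61 + (6.887 − 1)/576.8 = 2.557
NF = 10 log₁₀(2.557) = 4.08 dB

4.08 dB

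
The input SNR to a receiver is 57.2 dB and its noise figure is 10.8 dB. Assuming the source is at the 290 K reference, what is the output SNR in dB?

By definition F = SNR_in/SNR_out, so in dB: SNR_out = SNR_in − NF
SNR_out = 57.2 − 10.8 = 46.4 dB

46.4 dB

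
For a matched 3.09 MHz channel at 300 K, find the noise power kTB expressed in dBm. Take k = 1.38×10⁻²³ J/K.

−108.9 dBm

P_n = kTB = 1.38×10⁻²³ × 300 × 3.09×10⁶ = 1.28×10⁻¹⁴ W
In dBm: 10 log₁₀(1.28×10⁻¹⁴ / 10⁻³) = −108.9 dBm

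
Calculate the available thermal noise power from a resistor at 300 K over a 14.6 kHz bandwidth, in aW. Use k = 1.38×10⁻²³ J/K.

P_n = kTB = 1.38×10⁻²³ × 300 × 1.46×10⁴ = 6.04×10⁻¹⁷ W = 60.4 aW

60.4 aW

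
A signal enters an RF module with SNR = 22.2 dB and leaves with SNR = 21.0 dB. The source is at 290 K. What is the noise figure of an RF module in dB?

NF (dB) = SNR_in(dB) − SNR_out(dB) when the source is at T₀
NF = 22.2 − 21.0 = 1.2 dB

1.2 dB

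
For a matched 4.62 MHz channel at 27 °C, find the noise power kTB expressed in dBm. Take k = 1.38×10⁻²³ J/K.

T = 27 °C + 273.15 = 300.15 K
P_n = kTB = 1.38×10⁻²³ × 300.15 × 4.62×10⁶ = 1.91×10⁻¹⁴ W
In dBm: 10 log₁₀(1.91×10⁻¹⁴ / 10⁻³) = −107.2 dBm

−107.2 dBm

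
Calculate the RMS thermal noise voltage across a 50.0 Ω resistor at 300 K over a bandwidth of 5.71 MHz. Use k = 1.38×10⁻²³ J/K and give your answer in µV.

2.17 µV

V_n = √(4kTRB)
4kTRB = 4 × 1.38×10⁻²³ × 300 × 5.00×10¹ × 5.71×10⁶ = 4.73×10⁻¹² V²
V_n = √(4.73×10⁻¹²) = 2.17×10⁻⁶ V = 2.17 µV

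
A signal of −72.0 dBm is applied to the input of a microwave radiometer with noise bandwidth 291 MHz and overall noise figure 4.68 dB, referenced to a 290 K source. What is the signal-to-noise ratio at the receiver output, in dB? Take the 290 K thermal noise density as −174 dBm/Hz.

Noise floor: N = −174 + 10 log₁₀(B) + NF
10 log₁₀(2.91×10⁸) = 84.64 dB
N = −174 + 84.64 + 4.68 = −84.68 dBm
SNR = P_sig − N = −72.0 − (−84.68) = 12.68 dB → 12.7 dB

12.7 dB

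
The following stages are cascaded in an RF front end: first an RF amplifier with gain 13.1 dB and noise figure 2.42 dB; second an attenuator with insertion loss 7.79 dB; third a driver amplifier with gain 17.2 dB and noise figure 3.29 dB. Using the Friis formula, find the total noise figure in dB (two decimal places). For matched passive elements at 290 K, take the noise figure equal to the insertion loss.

3.66 dB

Convert to linear (a loss of L dB is a gain of −L dB): F_i = 10^(NF_i/10), G_i = 10^(G_i,dB/10)
  Stage 1: F_1 = 10^(2.42/10) = 1.746, G_1 = 10^(13.1/10) = 20.42
  Stage 2: F_2 = 10^(7.79/10) = 6.012, G_2 = 10^(−7.79/10) = 0.1663
  Stage 3: F_3 = 10^(3.29/10) = 2.133, G_3 = 10^(17.2/10) = 52.48
Friis cascade:
  F = 1.746 + (6.012 − 1)/20.42 + (2.133 − 1)/3.396 = 2.325
NF = 10 log₁₀(2.325) = 3.66 dB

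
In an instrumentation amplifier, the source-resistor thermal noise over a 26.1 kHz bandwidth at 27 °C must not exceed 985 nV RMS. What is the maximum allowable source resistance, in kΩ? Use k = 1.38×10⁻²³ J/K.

T = 27 °C + 273.15 = 300.15 K
Johnson–Nyquist: V_n = √(4kTRB) ⇒ R = V_n² / (4kTB)
4kTB = 4 × 1.38×10⁻²³ × 300.15 × 2.61×10⁴ = 4.32×10⁻¹⁶
R = (9.85×10⁻⁷)² / 4.32×10⁻¹⁶ = 2.24×10³ Ω = 2.24 kΩ

2.24 kΩ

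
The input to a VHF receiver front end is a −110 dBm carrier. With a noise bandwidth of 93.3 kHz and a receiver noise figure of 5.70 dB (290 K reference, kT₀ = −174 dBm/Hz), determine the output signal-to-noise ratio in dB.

Noise floor: N = −174 + 10 log₁₀(B) + NF
10 log₁₀(9.33×10⁴) = 49.7 dB
N = −174 + 49.7 + 5.70 = −118.60 dBm
SNR = P_sig − N = −110 − (−118.60) = 8.60 dB → 8.6 dB

8.6 dB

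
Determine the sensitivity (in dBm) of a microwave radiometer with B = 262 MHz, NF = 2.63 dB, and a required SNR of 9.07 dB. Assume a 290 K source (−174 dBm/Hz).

−78.1 dBm

Sensitivity = −174 + 10 log₁₀(B) + NF + SNR_min
= −174 + 84.18 + 2.63 + 9.07
= −78.12 dBm → −78.1 dBm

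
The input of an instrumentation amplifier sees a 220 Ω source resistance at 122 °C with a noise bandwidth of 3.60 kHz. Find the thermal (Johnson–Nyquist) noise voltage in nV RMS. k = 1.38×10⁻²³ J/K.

T = 122 °C + 273.15 = 395.15 K
V_n = √(4kTRB)
4kTRB = 4 × 1.38×10⁻²³ × 395.15 × 2.20×10² × 3.60×10³ = 1.73×10⁻¹⁴ V²
V_n = √(1.73×10⁻¹⁴) = 1.31×10⁻⁷ V = 131 nV

131 nV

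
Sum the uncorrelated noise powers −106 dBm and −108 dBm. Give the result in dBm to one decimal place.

Convert to linear, add, convert back:
P₁ = 2.51×10⁻¹⁴ W, P₂ = 1.58×10⁻¹⁴ W
P_tot = 4.10×10⁻¹⁴ W → 10 log₁₀(P_tot / 10⁻³) = −103.9 dBm

−103.9 dBm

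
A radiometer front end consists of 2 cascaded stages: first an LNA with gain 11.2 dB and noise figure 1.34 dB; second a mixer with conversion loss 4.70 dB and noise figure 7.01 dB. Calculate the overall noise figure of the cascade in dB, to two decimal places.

2.22 dB

Convert to linear (a loss of L dB is a gain of −L dB): F_i = 10^(NF_i/10), G_i = 10^(G_i,dB/10)
  Stage 1: F_1 = 10^(1.34/10) = 1.361, G_1 = 10^(11.2/10) = 13.18
  Stage 2: F_2 = 10^(7.01/10) = 5.023, G_2 = 10^(−4.70/10) = 0.3388
Friis cascade:
  F = 1.361 + (5.023 − 1)/13.18 = 1.667
NF = 10 log₁₀(1.667) = 2.22 dB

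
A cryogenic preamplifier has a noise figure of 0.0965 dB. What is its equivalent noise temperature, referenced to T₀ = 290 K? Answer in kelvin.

F = 10^(0.0965/10) = 1.02247
T_e = (F − 1)·T₀ = (1.02247 − 1) × 290 = 6.52 K

6.52 K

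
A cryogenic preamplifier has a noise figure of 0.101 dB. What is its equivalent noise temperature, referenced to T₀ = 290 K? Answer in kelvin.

6.82 K

F = 10^(0.101/10) = 1.02353
T_e = (F − 1)·T₀ = (1.02353 − 1) × 290 = 6.82 K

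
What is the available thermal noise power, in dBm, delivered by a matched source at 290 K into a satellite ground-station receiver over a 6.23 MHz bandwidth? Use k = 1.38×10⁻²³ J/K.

−106.0 dBm

P_n = kTB = 1.38×10⁻²³ × 290 × 6.23×10⁶ = 2.49×10⁻¹⁴ W
In dBm: 10 log₁₀(2.49×10⁻¹⁴ / 10⁻³) = −106.0 dBm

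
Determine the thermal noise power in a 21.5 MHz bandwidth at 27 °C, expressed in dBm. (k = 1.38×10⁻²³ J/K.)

−100.5 dBm

T = 27 °C + 273.15 = 300.15 K
P_n = kTB = 1.38×10⁻²³ × 300.15 × 2.15×10⁷ = 8.91×10⁻¹⁴ W
In dBm: 10 log₁₀(8.91×10⁻¹⁴ / 10⁻³) = −100.5 dBm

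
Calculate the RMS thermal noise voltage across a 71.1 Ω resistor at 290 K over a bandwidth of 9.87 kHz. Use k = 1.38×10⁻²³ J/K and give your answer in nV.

V_n = √(4kTRB)
4kTRB = 4 × 1.38×10⁻²³ × 290 × 7.11×10¹ × 9.87×10³ = 1.12×10⁻¹⁴ V²
V_n = √(1.12×10⁻¹⁴) = 1.06×10⁻⁷ V = 106 nV

106 nV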